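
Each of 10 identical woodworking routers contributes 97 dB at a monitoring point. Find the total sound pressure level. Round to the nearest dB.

107 dB

With 10 equal, uncorrelated contributions the intensity is 10× that of one unit, giving a rise of 10·log₁₀ 10.
L_total = 97 + 10·log₁₀(10) = 97 + 10.000 = 107.00 dB.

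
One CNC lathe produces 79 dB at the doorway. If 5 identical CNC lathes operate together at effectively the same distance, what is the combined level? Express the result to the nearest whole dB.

L_total = L₁ + 10·log₁₀ N for N identical incoherent sources.
L_total = 79 + 10·log₁₀(5) = 79 + 6.990 = 85.99 dB.

86 dB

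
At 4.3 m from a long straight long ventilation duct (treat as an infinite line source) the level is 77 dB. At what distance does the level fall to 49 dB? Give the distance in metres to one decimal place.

The 28.0 dB drop corresponds to a distance ratio of 10^(28.0/10) for a line source.
r₂ = 4.3·10^((77−49)/10) = 4.3·10^(28.0/10) = 2713.12 m.

2713.1 m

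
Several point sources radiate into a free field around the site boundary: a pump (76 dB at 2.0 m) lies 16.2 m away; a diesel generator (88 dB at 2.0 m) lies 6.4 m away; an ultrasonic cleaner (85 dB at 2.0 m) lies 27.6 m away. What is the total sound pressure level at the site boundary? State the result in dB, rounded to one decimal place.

Propagate each source to the receiver with L = L_ref − 20·log₁₀(r/r_ref), then add intensities.
pump: 76 − 20·log₁₀(16.2/2.0) = 76 − 18.17 = 57.83 dB.
diesel generator: 88 − 20·log₁₀(6.4/2.0) = 88 − 10.10 = 77.90 dB.
ultrasonic cleaner: 85 − 20·log₁₀(27.6/2.0) = 85 − 22.80 = 62.20 dB.
Σ 10^(L/10) = 6.388e+07 → L_total = 10·log₁₀(6.388e+07) = 78.05 dB.

78.1 dB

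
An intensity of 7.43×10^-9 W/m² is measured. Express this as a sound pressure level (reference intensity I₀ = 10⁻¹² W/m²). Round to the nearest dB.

L = 10·log₁₀(I/I₀) = 10·log₁₀(7.43×10^-9/10⁻¹²) = 10·log₁₀(7.43×10^3).
L = 10·(0.8710 + 3) = 38.71 dB.

39 dB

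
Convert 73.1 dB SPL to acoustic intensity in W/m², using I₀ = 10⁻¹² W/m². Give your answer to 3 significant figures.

2.04e-05 W/m²

I/I₀ = 10^(73.1/10) = 2.042e+07, so I = 2.042e+07 × 10⁻¹² W/m².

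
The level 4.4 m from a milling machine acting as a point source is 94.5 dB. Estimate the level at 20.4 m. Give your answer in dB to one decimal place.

81.2 dB

Spherical spreading from a point source gives a 20·log₁₀(r₂/r₁) drop.
L₂ = 94.5 − 20·log₁₀(20.4/4.4) = 94.5 − 13.324 = 81.18 dB.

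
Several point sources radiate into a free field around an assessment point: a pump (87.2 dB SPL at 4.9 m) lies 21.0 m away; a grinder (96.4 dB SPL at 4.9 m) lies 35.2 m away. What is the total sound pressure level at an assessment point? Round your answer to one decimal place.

80.5 dB SPL

First find each source's level at the receiver (point-source: −20·log₁₀(r/r_ref)), then combine on an intensity basis.
pump: 87.2 − 20·log₁₀(21.0/4.9) = 87.2 − 12.64 = 74.56 dB SPL.
grinder: 96.4 − 20·log₁₀(35.2/4.9) = 96.4 − 17.13 = 79.27 dB SPL.
Σ 10^(L/10) = 1.132e+08 → L_total = 10·log₁₀(1.132e+08) = 80.54 dB SPL.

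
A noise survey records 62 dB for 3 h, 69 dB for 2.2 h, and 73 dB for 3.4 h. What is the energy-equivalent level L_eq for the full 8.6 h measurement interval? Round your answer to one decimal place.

Weight each interval's intensity by its duration and average over T = 8.6 h:
Σ tᵢ·10^(Lᵢ/10) = 3·10^(62/10) + 2.2·10^(69/10) + 3.4·10^(73/10) = 9.007e+07.
L_eq = 10·log₁₀(9.007e+07/8.6) = 70.20 dB.

70.2 dB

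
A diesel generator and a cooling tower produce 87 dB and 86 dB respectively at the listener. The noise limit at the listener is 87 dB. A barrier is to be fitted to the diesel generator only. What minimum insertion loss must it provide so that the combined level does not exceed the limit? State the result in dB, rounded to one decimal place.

Everything except the diesel generator sums to 10^(86/10) = 3.981e+08 in linear terms, 86.00 dB.
To meet 87 dB overall, the treated diesel generator may contribute at most 10^(87/10) − 3.981e+08 = 1.031e+08, i.e. 80.13 dB.
So the diesel generator must be reduced from 87 to 80.13 dB: IL = 6.87 dB.

6.9 dB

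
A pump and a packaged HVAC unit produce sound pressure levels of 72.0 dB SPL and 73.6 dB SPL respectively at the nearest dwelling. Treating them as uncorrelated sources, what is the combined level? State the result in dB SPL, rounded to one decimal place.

Incoherent sources combine by intensity addition: L_total = 10·log₁₀(Σ 10^(L_i/10)).
Σ 10^(L/10) = 10^(72.0/10) + 10^(73.6/10) = 3.876e+07.
L_total = 10·log₁₀(3.876e+07) = 75.88 dB SPL.

75.9 dB SPL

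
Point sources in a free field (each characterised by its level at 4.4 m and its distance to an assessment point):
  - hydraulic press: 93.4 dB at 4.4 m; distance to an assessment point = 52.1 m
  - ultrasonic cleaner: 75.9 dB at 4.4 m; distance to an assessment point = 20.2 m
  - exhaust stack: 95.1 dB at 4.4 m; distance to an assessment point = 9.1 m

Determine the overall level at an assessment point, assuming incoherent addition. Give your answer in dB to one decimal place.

Apply inverse-square spreading to bring every level to the receiver, then sum 10^(L/10).
hydraulic press: 93.4 − 20·log₁₀(52.1/4.4) = 93.4 − 21.47 = 71.93 dB.
ultrasonic cleaner: 75.9 − 20·log₁₀(20.2/4.4) = 75.9 − 13.24 = 62.66 dB.
exhaust stack: 95.1 − 20·log₁₀(9.1/4.4) = 95.1 − 6.31 = 88.79 dB.
Σ 10^(L/10) = 7.740e+08 → L_total = 10·log₁₀(7.740e+08) = 88.89 dB.

88.9 dB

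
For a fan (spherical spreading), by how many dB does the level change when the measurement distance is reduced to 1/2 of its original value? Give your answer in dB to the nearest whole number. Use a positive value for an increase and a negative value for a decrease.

+6 dB

Point-source spreading: ΔL = −20·log₁₀(r₂/r₁).
ΔL = −20·log₁₀(0.5) = +6.02 dB.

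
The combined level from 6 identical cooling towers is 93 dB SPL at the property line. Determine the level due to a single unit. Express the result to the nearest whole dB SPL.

85 dB SPL

For N identical incoherent sources L_total = L₁ + 10·log₁₀ N, so L₁ = 93 − 10·log₁₀(6) = 93 − 7.782.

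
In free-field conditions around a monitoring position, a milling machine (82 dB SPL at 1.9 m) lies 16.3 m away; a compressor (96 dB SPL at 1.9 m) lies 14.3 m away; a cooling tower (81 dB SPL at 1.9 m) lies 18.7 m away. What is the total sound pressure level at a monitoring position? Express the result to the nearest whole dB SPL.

First find each source's level at the receiver (point-source: −20·log₁₀(r/r_ref)), then combine on an intensity basis.
milling machine: 82 − 20·log₁₀(16.3/1.9) = 82 − 18.67 = 63.33 dB SPL.
compressor: 96 − 20·log₁₀(14.3/1.9) = 96 − 17.53 = 78.47 dB SPL.
cooling tower: 81 − 20·log₁₀(18.7/1.9) = 81 − 19.86 = 61.14 dB SPL.
Σ 10^(L/10) = 7.373e+07 → L_total = 10·log₁₀(7.373e+07) = 78.68 dB SPL.

79 dB SPL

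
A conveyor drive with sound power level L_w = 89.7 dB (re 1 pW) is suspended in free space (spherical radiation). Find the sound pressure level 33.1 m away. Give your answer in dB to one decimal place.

L_p = L_w − 10·log₁₀(4π·r²) with r = 33.1 m.
4π·r² = 1.377e+04 m², 10·log₁₀ of that is 41.389 dB.
L_p = 89.7 − 41.389 = 48.31 dB.

48.3 dB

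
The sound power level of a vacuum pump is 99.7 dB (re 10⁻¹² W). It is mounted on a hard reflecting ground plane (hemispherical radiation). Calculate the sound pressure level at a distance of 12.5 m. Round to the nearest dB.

70 dB

L_p = L_w − 10·log₁₀(2π·r²) with r = 12.5 m.
2π·r² = 981.7 m², 10·log₁₀ of that is 29.920 dB.
L_p = 99.7 − 29.920 = 69.78 dB.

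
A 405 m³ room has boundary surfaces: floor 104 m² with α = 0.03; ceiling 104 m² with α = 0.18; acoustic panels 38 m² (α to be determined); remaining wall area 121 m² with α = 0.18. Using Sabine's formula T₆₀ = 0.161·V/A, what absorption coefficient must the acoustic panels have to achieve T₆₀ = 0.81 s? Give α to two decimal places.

Required total absorption A = 0.161·405/0.81 = 80.50 m².
Absorption from the other surfaces = 104·0.03 + 104·0.18 + 121·0.18 = 43.62 m², so the acoustic panels must supply 36.88 m² over 38 m².
α = 36.88/38 = 0.971.

0.97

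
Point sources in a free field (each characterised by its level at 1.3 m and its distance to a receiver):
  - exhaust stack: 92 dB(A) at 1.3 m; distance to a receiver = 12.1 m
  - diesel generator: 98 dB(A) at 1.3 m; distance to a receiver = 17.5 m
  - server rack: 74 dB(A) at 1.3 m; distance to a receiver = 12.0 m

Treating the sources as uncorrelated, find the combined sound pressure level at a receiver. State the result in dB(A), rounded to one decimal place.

First find each source's level at the receiver (point-source: −20·log₁₀(r/r_ref)), then combine on an intensity basis.
exhaust stack: 92 − 20·log₁₀(12.1/1.3) = 92 − 19.38 = 72.62 dB(A).
diesel generator: 98 − 20·log₁₀(17.5/1.3) = 98 − 22.58 = 75.42 dB(A).
server rack: 74 − 20·log₁₀(12.0/1.3) = 74 − 19.30 = 54.70 dB(A).
Σ 10^(L/10) = 5.341e+07 → L_total = 10·log₁₀(5.341e+07) = 77.28 dB(A).

77.3 dB(A)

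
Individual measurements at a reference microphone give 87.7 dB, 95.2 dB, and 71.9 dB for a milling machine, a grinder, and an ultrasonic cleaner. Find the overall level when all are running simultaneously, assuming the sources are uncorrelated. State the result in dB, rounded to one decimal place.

For uncorrelated sources the intensities add, so convert each level to linear form, sum, and take 10·log₁₀ of the total.
Σ 10^(L/10) = 10^(87.7/10) + 10^(95.2/10) + 10^(71.9/10) = 3.916e+09.
L_total = 10·log₁₀(3.916e+09) = 95.93 dB.

95.9 dB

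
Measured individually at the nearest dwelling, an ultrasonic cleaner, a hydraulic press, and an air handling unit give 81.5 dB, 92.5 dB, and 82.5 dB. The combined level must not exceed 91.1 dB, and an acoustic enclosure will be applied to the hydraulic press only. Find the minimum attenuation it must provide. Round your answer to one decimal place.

2.6 dB

Fixed contribution from the other sources: Σ 10^(L/10) = 10^(81.5/10) + 10^(82.5/10) = 3.191e+08 (85.04 dB).
The limit corresponds to 10^(91.1/10) = 1.288e+09; subtracting the fixed part leaves 9.692e+08 for the hydraulic press, i.e. 89.86 dB.
So the hydraulic press must be reduced from 92.5 to 89.86 dB: IL = 2.64 dB.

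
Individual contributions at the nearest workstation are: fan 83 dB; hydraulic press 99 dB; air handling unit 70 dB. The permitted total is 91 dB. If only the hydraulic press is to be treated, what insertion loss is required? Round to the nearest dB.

9 dB

The untreated sources together contribute 10^(83/10) + 10^(70/10) = 2.095e+08, i.e. 83.21 dB.
To meet 91 dB overall, the treated hydraulic press may contribute at most 10^(91/10) − 2.095e+08 = 1.049e+09, i.e. 90.21 dB.
Required insertion loss = 99 − 90.21 = 8.79 dB.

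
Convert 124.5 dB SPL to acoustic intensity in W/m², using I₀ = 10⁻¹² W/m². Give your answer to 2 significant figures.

2.8 W/m²

L = 10·log₁₀(I/I₀) ⇒ I = I₀·10^(L/10) = 10⁻¹² × 10^12.45.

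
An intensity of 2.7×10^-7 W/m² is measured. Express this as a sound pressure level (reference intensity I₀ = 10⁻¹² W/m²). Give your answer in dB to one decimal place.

54.3 dB

L = 10·log₁₀(I/I₀) = 10·log₁₀(2.7×10^-7/10⁻¹²) = 10·log₁₀(2.7×10^5).
L = 10·(0.4314 + 5) = 54.31 dB.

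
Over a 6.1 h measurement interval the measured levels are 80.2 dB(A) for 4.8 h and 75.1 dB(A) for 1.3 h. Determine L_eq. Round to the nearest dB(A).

80 dB(A)

Weight each interval's intensity by its duration and average over T = 6.1 h:
Σ tᵢ·10^(Lᵢ/10) = 4.8·10^(80.2/10) + 1.3·10^(75.1/10) = 5.447e+08.
L_eq = 10·log₁₀(5.447e+08/6.1) = 79.51 dB(A).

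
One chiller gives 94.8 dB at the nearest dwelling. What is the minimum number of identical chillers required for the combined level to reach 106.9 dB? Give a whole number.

The shortfall is 106.9 − 94.8 = 12.1 dB, and N units add 10·log₁₀ N, so need 10·log₁₀ N ≥ 12.1.
N ≥ 10^(12.1/10) = 16.218, so N = 17.

17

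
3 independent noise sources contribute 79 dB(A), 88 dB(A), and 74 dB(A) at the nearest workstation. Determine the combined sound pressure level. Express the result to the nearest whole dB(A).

Incoherent sources combine by intensity addition: L_total = 10·log₁₀(Σ 10^(L_i/10)).
Σ 10^(L/10) = 10^(79/10) + 10^(88/10) + 10^(74/10) = 7.355e+08.
L_total = 10·log₁₀(7.355e+08) = 88.67 dB(A).

89 dB(A)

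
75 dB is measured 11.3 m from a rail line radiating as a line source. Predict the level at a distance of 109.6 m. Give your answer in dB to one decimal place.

Line-source attenuation: ΔL = 10·log₁₀(r₂/r₁) = 10·log₁₀(109.6/11.3) = 9.867 dB.
L₂ = 75 − 10·log₁₀(109.6/11.3) = 75 − 9.867 = 65.13 dB.

65.1 dB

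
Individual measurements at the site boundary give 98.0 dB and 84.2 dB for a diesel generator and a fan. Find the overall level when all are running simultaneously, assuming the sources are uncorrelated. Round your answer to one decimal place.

Incoherent sources combine by intensity addition: L_total = 10·log₁₀(Σ 10^(L_i/10)).
Σ 10^(L/10) = 10^(98.0/10) + 10^(84.2/10) = 6.573e+09.
L_total = 10·log₁₀(6.573e+09) = 98.18 dB.

98.2 dB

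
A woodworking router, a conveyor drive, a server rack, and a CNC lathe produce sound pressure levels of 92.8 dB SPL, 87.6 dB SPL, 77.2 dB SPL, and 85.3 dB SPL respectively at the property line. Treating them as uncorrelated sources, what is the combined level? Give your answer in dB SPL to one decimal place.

Incoherent sources combine by intensity addition: L_total = 10·log₁₀(Σ 10^(L_i/10)).
Σ 10^(L/10) = 10^(92.8/10) + 10^(87.6/10) + 10^(77.2/10) + 10^(85.3/10) = 2.872e+09.
L_total = 10·log₁₀(2.872e+09) = 94.58 dB SPL.

94.6 dB SPL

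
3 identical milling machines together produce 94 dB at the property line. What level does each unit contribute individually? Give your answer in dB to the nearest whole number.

For N identical incoherent sources L_total = L₁ + 10·log₁₀ N, so L₁ = 94 − 10·log₁₀(3) = 94 − 4.771.

89 dB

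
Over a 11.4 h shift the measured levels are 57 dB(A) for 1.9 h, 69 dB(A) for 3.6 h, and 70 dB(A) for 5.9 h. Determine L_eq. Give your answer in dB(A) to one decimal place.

Weight each interval's intensity by its duration and average over T = 11.4 h:
Σ tᵢ·10^(Lᵢ/10) = 1.9·10^(57/10) + 3.6·10^(69/10) + 5.9·10^(70/10) = 8.855e+07.
L_eq = 10·log₁₀(8.855e+07/11.4) = 68.90 dB(A).

68.9 dB(A)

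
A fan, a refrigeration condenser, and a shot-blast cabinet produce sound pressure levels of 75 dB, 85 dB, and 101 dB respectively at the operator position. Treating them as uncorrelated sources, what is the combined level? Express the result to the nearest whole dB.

101 dB

Incoherent sources combine by intensity addition: L_total = 10·log₁₀(Σ 10^(L_i/10)).
Σ 10^(L/10) = 10^(75/10) + 10^(85/10) + 10^(101/10) = 1.294e+10.
L_total = 10·log₁₀(1.294e+10) = 101.12 dB.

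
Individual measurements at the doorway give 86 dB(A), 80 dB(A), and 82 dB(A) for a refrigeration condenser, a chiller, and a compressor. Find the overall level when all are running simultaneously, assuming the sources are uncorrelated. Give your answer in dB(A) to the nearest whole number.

For uncorrelated sources the intensities add, so convert each level to linear form, sum, and take 10·log₁₀ of the total.
Σ 10^(L/10) = 10^(86/10) + 10^(80/10) + 10^(82/10) = 6.566e+08.
L_total = 10·log₁₀(6.566e+08) = 88.17 dB(A).

88 dB(A)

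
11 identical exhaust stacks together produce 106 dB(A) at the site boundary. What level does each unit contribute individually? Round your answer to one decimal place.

11 equal contributions raise the level by 10·log₁₀ 11 = 10.414 dB, so each unit alone gives 106 − 10.414.

95.6 dB(A)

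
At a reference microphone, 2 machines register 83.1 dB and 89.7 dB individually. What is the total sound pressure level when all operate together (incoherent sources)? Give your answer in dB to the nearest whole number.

91 dB

Incoherent sources combine by intensity addition: L_total = 10·log₁₀(Σ 10^(L_i/10)).
Σ 10^(L/10) = 10^(83.1/10) + 10^(89.7/10) = 1.137e+09.
L_total = 10·log₁₀(1.137e+09) = 90.56 dB.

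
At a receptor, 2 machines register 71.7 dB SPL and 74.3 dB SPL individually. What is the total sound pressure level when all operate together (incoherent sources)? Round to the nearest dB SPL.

76 dB SPL

For uncorrelated sources the intensities add, so convert each level to linear form, sum, and take 10·log₁₀ of the total.
Σ 10^(L/10) = 10^(71.7/10) + 10^(74.3/10) = 4.171e+07.
L_total = 10·log₁₀(4.171e+07) = 76.20 dB SPL.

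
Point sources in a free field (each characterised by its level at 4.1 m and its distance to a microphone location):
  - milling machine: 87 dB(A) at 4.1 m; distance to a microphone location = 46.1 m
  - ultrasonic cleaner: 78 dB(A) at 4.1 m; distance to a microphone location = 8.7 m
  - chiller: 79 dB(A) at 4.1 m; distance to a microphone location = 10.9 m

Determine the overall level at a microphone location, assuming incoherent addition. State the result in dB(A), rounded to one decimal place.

74.7 dB(A)

Propagate each source to the receiver with L = L_ref − 20·log₁₀(r/r_ref), then add intensities.
milling machine: 87 − 20·log₁₀(46.1/4.1) = 87 − 21.02 = 65.98 dB(A).
ultrasonic cleaner: 78 − 20·log₁₀(8.7/4.1) = 78 − 6.53 = 71.47 dB(A).
chiller: 79 − 20·log₁₀(10.9/4.1) = 79 − 8.49 = 70.51 dB(A).
Σ 10^(L/10) = 2.922e+07 → L_total = 10·log₁₀(2.922e+07) = 74.66 dB(A).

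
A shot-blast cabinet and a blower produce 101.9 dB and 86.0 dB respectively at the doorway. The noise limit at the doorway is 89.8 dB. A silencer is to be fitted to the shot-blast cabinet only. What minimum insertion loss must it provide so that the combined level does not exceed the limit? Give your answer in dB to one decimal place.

Everything except the shot-blast cabinet sums to 10^(86.0/10) = 3.981e+08 in linear terms, 86.00 dB.
The limit corresponds to 10^(89.8/10) = 9.550e+08; subtracting the fixed part leaves 5.569e+08 for the shot-blast cabinet, i.e. 87.46 dB.
Required insertion loss = 101.9 − 87.46 = 14.44 dB.

14.4 dB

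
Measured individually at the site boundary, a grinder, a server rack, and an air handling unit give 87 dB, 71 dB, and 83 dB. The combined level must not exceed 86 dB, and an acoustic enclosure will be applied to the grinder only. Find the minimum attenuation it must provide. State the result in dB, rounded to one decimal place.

4.3 dB

Fixed contribution from the other sources: Σ 10^(L/10) = 10^(71/10) + 10^(83/10) = 2.121e+08 (83.27 dB).
To meet 86 dB overall, the treated grinder may contribute at most 10^(86/10) − 2.121e+08 = 1.860e+08, i.e. 82.69 dB.
So the grinder must be reduced from 87 to 82.69 dB: IL = 4.31 dB.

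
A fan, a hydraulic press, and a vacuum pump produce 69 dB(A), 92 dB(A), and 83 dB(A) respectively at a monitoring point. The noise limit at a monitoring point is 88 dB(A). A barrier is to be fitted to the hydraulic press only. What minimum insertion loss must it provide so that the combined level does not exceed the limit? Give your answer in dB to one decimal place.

The untreated sources together contribute 10^(69/10) + 10^(83/10) = 2.075e+08, i.e. 83.17 dB(A).
To meet 88 dB(A) overall, the treated hydraulic press may contribute at most 10^(88/10) − 2.075e+08 = 4.235e+08, i.e. 86.27 dB(A).
So the hydraulic press must be reduced from 92 to 86.27 dB(A): IL = 5.73 dB.

5.7 dB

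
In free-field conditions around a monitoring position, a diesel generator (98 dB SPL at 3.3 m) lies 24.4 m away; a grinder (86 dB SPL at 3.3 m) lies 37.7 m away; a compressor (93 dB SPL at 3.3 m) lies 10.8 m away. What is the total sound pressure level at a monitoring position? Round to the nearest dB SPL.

85 dB SPL

Propagate each source to the receiver with L = L_ref − 20·log₁₀(r/r_ref), then add intensities.
diesel generator: 98 − 20·log₁₀(24.4/3.3) = 98 − 17.38 = 80.62 dB SPL.
grinder: 86 − 20·log₁₀(37.7/3.3) = 86 − 21.16 = 64.84 dB SPL.
compressor: 93 − 20·log₁₀(10.8/3.3) = 93 − 10.30 = 82.70 dB SPL.
Σ 10^(L/10) = 3.047e+08 → L_total = 10·log₁₀(3.047e+08) = 84.84 dB SPL.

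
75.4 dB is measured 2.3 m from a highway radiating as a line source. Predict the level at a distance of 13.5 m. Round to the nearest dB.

68 dB

Cylindrical spreading from a line source gives a 10·log₁₀(r₂/r₁) drop.
L₂ = 75.4 − 10·log₁₀(13.5/2.3) = 75.4 − 7.686 = 67.71 dB.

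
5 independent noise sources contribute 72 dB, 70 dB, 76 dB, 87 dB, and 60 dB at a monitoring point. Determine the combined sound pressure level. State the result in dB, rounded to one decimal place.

Incoherent sources combine by intensity addition: L_total = 10·log₁₀(Σ 10^(L_i/10)).
Σ 10^(L/10) = 10^(72/10) + 10^(70/10) + 10^(76/10) + 10^(87/10) + 10^(60/10) = 5.678e+08.
L_total = 10·log₁₀(5.678e+08) = 87.54 dB.

87.5 dB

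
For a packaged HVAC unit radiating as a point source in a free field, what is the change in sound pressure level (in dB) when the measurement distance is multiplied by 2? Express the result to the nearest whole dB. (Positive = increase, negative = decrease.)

-6 dB

Point-source spreading: ΔL = −20·log₁₀(r₂/r₁).
ΔL = −20·log₁₀(2) = -6.02 dB.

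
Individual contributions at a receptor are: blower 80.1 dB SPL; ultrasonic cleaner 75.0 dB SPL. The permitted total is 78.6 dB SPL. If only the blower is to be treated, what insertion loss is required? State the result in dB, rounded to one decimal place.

4.0 dB

Fixed contribution from the other source: Σ 10^(L/10) = 10^(75.0/10) = 3.162e+07 (75.00 dB SPL).
To meet 78.6 dB SPL overall, the treated blower may contribute at most 10^(78.6/10) − 3.162e+07 = 4.082e+07, i.e. 76.11 dB SPL.
So the blower must be reduced from 80.1 to 76.11 dB SPL: IL = 3.99 dB.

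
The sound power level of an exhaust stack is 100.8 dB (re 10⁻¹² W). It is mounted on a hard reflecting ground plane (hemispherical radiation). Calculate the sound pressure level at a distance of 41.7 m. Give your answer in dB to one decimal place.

The power spreads over a hemisphere of area 2π·r², so L_p = L_w − 10·log₁₀(2π·r²).
2π·r² = 1.093e+04 m², 10·log₁₀ of that is 40.385 dB.
L_p = 100.8 − 40.385 = 60.42 dB.

60.4 dB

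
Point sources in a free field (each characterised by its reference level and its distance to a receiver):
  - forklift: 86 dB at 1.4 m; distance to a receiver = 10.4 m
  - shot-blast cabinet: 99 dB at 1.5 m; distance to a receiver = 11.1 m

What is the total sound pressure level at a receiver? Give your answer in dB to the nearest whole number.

82 dB

First find each source's level at the receiver (point-source: −20·log₁₀(r/r_ref)), then combine on an intensity basis.
forklift: 86 − 20·log₁₀(10.4/1.4) = 86 − 17.42 = 68.58 dB.
shot-blast cabinet: 99 − 20·log₁₀(11.1/1.5) = 99 − 17.38 = 81.62 dB.
Σ 10^(L/10) = 1.523e+08 → L_total = 10·log₁₀(1.523e+08) = 81.83 dB.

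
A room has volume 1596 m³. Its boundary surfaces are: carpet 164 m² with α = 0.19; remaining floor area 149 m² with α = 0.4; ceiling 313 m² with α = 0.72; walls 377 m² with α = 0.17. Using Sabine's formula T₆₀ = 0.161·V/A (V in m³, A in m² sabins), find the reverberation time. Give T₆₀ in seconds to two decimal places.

A = Σ Sᵢαᵢ = 164·0.19 + 149·0.4 + 313·0.72 + 377·0.17 = 380.21 m².
T₆₀ = 0.161 × 1596 / 380.21 = 0.676 s.

0.68 s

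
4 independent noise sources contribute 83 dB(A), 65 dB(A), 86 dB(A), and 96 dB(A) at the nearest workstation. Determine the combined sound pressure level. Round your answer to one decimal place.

For uncorrelated sources the intensities add, so convert each level to linear form, sum, and take 10·log₁₀ of the total.
Σ 10^(L/10) = 10^(83/10) + 10^(65/10) + 10^(86/10) + 10^(96/10) = 4.582e+09.
L_total = 10·log₁₀(4.582e+09) = 96.61 dB(A).

96.6 dB(A)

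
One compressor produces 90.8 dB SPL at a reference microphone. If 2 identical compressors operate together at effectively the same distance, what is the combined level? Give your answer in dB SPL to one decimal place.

N identical incoherent sources raise the level by 10·log₁₀ N.
L_total = 90.8 + 10·log₁₀(2) = 90.8 + 3.010 = 93.81 dB SPL.

93.8 dB SPL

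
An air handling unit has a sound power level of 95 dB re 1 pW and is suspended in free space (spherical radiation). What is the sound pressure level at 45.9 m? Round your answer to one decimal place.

50.8 dB

The power spreads over a sphere of area 4π·r², so L_p = L_w − 10·log₁₀(4π·r²).
4π·r² = 2.647e+04 m², 10·log₁₀ of that is 44.228 dB.
L_p = 95 − 44.228 = 50.77 dB.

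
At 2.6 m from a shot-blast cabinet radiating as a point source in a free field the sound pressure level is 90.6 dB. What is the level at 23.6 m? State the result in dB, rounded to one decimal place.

71.4 dB

Point-source attenuation: ΔL = 20·log₁₀(r₂/r₁) = 20·log₁₀(23.6/2.6) = 19.159 dB.
L₂ = 90.6 − 20·log₁₀(23.6/2.6) = 90.6 − 19.159 = 71.44 dB.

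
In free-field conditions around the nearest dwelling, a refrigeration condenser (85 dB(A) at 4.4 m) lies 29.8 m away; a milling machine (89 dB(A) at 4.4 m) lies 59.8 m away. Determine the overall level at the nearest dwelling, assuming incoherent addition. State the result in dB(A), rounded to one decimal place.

70.5 dB(A)

Propagate each source to the receiver with L = L_ref − 20·log₁₀(r/r_ref), then add intensities.
refrigeration condenser: 85 − 20·log₁₀(29.8/4.4) = 85 − 16.62 = 68.38 dB(A).
milling machine: 89 − 20·log₁₀(59.8/4.4) = 89 − 22.66 = 66.34 dB(A).
Σ 10^(L/10) = 1.119e+07 → L_total = 10·log₁₀(1.119e+07) = 70.49 dB(A).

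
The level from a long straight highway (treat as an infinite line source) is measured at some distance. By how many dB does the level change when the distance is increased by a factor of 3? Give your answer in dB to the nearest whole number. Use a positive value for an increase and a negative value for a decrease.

With cylindrical spreading the level changes by −10·log₁₀(r₂/r₁).
ΔL = −10·log₁₀(3) = -4.77 dB.

-5 dB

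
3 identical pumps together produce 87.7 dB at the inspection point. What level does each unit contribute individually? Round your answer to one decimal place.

Dividing the total intensity by 3 lowers the level by 10·log₁₀ 3 = 4.771 dB: L₁ = 87.7 − 4.771.

82.9 dB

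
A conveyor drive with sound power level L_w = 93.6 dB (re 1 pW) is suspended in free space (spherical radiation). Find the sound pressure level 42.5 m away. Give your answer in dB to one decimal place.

50.0 dB

L_p = L_w − 10·log₁₀(4π·r²) with r = 42.5 m.
4π·r² = 2.27e+04 m², 10·log₁₀ of that is 43.560 dB.
L_p = 93.6 − 43.560 = 50.04 dB.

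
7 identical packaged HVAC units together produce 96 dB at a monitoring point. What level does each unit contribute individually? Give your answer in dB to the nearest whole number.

Dividing the total intensity by 7 lowers the level by 10·log₁₀ 7 = 8.451 dB: L₁ = 96 − 8.451.

88 dB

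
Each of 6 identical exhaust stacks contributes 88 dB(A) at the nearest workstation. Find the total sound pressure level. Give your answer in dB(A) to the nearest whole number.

96 dB(A)

N identical incoherent sources raise the level by 10·log₁₀ N.
L_total = 88 + 10·log₁₀(6) = 88 + 7.782 = 95.78 dB(A).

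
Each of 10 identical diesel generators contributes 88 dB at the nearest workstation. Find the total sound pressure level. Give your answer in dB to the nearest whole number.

98 dB

N identical incoherent sources raise the level by 10·log₁₀ N.
L_total = 88 + 10·log₁₀(10) = 88 + 10.000 = 98.00 dB.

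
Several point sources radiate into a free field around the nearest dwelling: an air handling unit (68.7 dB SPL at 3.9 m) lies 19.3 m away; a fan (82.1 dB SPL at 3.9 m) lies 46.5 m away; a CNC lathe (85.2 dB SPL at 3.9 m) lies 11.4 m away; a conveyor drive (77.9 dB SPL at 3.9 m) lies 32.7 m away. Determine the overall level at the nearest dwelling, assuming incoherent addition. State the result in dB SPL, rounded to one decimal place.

76.1 dB SPL

First find each source's level at the receiver (point-source: −20·log₁₀(r/r_ref)), then combine on an intensity basis.
air handling unit: 68.7 − 20·log₁₀(19.3/3.9) = 68.7 − 13.89 = 54.81 dB SPL.
fan: 82.1 − 20·log₁₀(46.5/3.9) = 82.1 − 21.53 = 60.57 dB SPL.
CNC lathe: 85.2 − 20·log₁₀(11.4/3.9) = 85.2 − 9.32 = 75.88 dB SPL.
conveyor drive: 77.9 − 20·log₁₀(32.7/3.9) = 77.9 − 18.47 = 59.43 dB SPL.
Σ 10^(L/10) = 4.107e+07 → L_total = 10·log₁₀(4.107e+07) = 76.14 dB SPL.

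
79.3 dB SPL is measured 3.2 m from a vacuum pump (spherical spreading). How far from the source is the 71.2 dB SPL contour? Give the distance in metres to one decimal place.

8.1 m

Point-source spreading drops the level by 20·log₁₀(r₂/r₁); inverting, r₂/r₁ = 10^(ΔL/20).
r₂ = 3.2·10^((79.3−71.2)/20) = 3.2·10^(8.1/20) = 8.13 m.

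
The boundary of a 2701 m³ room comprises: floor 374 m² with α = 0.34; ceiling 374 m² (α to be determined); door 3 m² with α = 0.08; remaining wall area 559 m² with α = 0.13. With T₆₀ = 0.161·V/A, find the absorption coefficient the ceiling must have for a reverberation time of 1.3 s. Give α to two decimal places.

Required total absorption A = 0.161·2701/1.3 = 334.51 m².
Absorption from the other surfaces = 374·0.34 + 3·0.08 + 559·0.13 = 200.07 m², so the ceiling must supply 134.44 m² over 374 m².
α = 134.44/374 = 0.359.

0.36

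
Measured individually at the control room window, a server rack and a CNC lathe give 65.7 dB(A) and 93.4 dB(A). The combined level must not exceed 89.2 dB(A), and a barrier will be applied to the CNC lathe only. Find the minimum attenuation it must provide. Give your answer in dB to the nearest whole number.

4 dB

Everything except the CNC lathe sums to 10^(65.7/10) = 3.715e+06 in linear terms, 65.70 dB(A).
The limit corresponds to 10^(89.2/10) = 8.318e+08; subtracting the fixed part leaves 8.280e+08 for the CNC lathe, i.e. 89.18 dB(A).
So the CNC lathe must be reduced from 93.4 to 89.18 dB(A): IL = 4.22 dB.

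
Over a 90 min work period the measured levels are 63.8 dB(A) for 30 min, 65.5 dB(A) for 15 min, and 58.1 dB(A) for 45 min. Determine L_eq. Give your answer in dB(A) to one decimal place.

62.3 dB(A)

L_eq = 10·log₁₀[(1/T)·Σ tᵢ·10^(Lᵢ/10)] with T = 90 min.
Σ tᵢ·10^(Lᵢ/10) = 30·10^(63.8/10) + 15·10^(65.5/10) + 45·10^(58.1/10) = 1.542e+08.
L_eq = 10·log₁₀(1.542e+08/90) = 62.34 dB(A).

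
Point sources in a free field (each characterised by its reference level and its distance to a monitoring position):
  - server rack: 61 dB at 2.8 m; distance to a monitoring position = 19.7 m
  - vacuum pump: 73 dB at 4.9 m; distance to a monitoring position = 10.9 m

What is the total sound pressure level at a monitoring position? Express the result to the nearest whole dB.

66 dB

Propagate each source to the receiver with L = L_ref − 20·log₁₀(r/r_ref), then add intensities.
server rack: 61 − 20·log₁₀(19.7/2.8) = 61 − 16.95 = 44.05 dB.
vacuum pump: 73 − 20·log₁₀(10.9/4.9) = 73 − 6.94 = 66.06 dB.
Σ 10^(L/10) = 4.058e+06 → L_total = 10·log₁₀(4.058e+06) = 66.08 dB.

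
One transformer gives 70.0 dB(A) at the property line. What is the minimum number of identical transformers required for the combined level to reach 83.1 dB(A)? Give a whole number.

The shortfall is 83.1 − 70.0 = 13.1 dB, and N units add 10·log₁₀ N, so need 10·log₁₀ N ≥ 13.1.
N ≥ 10^(13.1/10) = 20.417, so N = 21.

21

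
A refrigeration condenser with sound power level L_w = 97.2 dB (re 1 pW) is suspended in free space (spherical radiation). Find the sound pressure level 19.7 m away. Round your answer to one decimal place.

Free-field spherical radiation: L_p = L_w − 10·log₁₀(4π·r²), r = 19.7 m.
4π·r² = 4877 m², 10·log₁₀ of that is 36.881 dB.
L_p = 97.2 − 36.881 = 60.32 dB.

60.3 dB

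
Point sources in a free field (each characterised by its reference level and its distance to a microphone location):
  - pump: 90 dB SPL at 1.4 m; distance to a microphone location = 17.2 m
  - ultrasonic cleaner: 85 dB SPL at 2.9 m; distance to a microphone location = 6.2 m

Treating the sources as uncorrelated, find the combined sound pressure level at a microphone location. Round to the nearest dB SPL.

79 dB SPL

First find each source's level at the receiver (point-source: −20·log₁₀(r/r_ref)), then combine on an intensity basis.
pump: 90 − 20·log₁₀(17.2/1.4) = 90 − 21.79 = 68.21 dB SPL.
ultrasonic cleaner: 85 − 20·log₁₀(6.2/2.9) = 85 − 6.60 = 78.40 dB SPL.
Σ 10^(L/10) = 7.581e+07 → L_total = 10·log₁₀(7.581e+07) = 78.80 dB SPL.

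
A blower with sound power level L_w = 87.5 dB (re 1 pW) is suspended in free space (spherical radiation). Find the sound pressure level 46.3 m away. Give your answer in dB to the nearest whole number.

43 dB

L_p = L_w − 10·log₁₀(4π·r²) with r = 46.3 m.
4π·r² = 2.694e+04 m², 10·log₁₀ of that is 44.304 dB.
L_p = 87.5 − 44.304 = 43.20 dB.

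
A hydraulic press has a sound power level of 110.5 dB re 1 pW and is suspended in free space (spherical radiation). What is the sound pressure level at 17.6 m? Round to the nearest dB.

75 dB

The power spreads over a sphere of area 4π·r², so L_p = L_w − 10·log₁₀(4π·r²).
4π·r² = 3893 m², 10·log₁₀ of that is 35.902 dB.
L_p = 110.5 − 35.902 = 74.60 dB.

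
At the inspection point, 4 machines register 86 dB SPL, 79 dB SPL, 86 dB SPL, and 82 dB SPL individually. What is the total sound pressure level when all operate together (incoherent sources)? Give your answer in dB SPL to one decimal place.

Incoherent sources combine by intensity addition: L_total = 10·log₁₀(Σ 10^(L_i/10)).
Σ 10^(L/10) = 10^(86/10) + 10^(79/10) + 10^(86/10) + 10^(82/10) = 1.034e+09.
L_total = 10·log₁₀(1.034e+09) = 90.15 dB SPL.

90.1 dB SPL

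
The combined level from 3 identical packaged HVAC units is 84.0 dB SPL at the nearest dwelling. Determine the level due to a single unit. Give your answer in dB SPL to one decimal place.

3 equal contributions raise the level by 10·log₁₀ 3 = 4.771 dB, so each unit alone gives 84.0 − 4.771.

79.2 dB SPL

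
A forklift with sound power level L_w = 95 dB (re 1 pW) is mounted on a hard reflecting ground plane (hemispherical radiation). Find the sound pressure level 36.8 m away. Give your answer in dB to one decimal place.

Free-field hemispherical radiation: L_p = L_w − 10·log₁₀(2π·r²), r = 36.8 m.
2π·r² = 8509 m², 10·log₁₀ of that is 39.299 dB.
L_p = 95 − 39.299 = 55.70 dB.

55.7 dB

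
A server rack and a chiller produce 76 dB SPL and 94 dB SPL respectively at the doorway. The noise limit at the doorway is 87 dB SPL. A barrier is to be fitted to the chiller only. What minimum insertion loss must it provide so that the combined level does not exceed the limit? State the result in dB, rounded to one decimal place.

7.4 dB

The untreated sources together contribute 10^(76/10) = 3.981e+07, i.e. 76.00 dB SPL.
To meet 87 dB SPL overall, the treated chiller may contribute at most 10^(87/10) − 3.981e+07 = 4.614e+08, i.e. 86.64 dB SPL.
So the chiller must be reduced from 94 to 86.64 dB SPL: IL = 7.36 dB.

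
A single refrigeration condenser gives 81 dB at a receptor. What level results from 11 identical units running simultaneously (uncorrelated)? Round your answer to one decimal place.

91.4 dB

With 11 equal, uncorrelated contributions the intensity is 11× that of one unit, giving a rise of 10·log₁₀ 11.
L_total = 81 + 10·log₁₀(11) = 81 + 10.414 = 91.41 dB.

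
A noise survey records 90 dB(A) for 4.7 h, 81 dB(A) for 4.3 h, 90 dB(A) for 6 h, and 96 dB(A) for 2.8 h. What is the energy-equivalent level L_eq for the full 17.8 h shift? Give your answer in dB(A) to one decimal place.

91.0 dB(A)

Weight each interval's intensity by its duration and average over T = 17.8 h:
Σ tᵢ·10^(Lᵢ/10) = 4.7·10^(90/10) + 4.3·10^(81/10) + 6·10^(90/10) + 2.8·10^(96/10) = 2.239e+10.
L_eq = 10·log₁₀(2.239e+10/17.8) = 91.00 dB(A).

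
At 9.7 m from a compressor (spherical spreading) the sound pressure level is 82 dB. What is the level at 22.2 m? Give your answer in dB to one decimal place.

Point-source attenuation: ΔL = 20·log₁₀(r₂/r₁) = 20·log₁₀(22.2/9.7) = 7.192 dB.
L₂ = 82 − 20·log₁₀(22.2/9.7) = 82 − 7.192 = 74.81 dB.

74.8 dB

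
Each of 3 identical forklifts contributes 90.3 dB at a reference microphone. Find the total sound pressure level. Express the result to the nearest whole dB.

95 dB

N identical incoherent sources raise the level by 10·log₁₀ N.
L_total = 90.3 + 10·log₁₀(3) = 90.3 + 4.771 = 95.07 dB.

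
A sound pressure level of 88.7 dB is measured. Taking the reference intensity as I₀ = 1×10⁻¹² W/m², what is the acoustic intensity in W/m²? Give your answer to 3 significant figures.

0.000741 W/m²

I = I₀·10^(L/10) = 10⁻¹² × 10^(88.7/10) = 10^(-3.130).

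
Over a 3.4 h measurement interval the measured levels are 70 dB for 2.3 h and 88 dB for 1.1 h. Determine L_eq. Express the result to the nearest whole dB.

83 dB

Weight each interval's intensity by its duration and average over T = 3.4 h:
Σ tᵢ·10^(Lᵢ/10) = 2.3·10^(70/10) + 1.1·10^(88/10) = 7.171e+08.
L_eq = 10·log₁₀(7.171e+08/3.4) = 83.24 dB.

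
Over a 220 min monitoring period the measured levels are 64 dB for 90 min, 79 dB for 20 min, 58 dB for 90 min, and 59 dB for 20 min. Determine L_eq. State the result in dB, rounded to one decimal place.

The energy average is taken in the linear domain: L_eq = 10·log₁₀[(Σ tᵢ·10^(Lᵢ/10))/T], T = 220 min.
Σ tᵢ·10^(Lᵢ/10) = 90·10^(64/10) + 20·10^(79/10) + 90·10^(58/10) + 20·10^(59/10) = 1.887e+09.
L_eq = 10·log₁₀(1.887e+09/220) = 69.33 dB.

69.3 dB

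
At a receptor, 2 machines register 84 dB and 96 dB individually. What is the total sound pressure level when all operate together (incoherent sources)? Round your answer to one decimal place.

For uncorrelated sources the intensities add, so convert each level to linear form, sum, and take 10·log₁₀ of the total.
Σ 10^(L/10) = 10^(84/10) + 10^(96/10) = 4.232e+09.
L_total = 10·log₁₀(4.232e+09) = 96.27 dB.

96.3 dB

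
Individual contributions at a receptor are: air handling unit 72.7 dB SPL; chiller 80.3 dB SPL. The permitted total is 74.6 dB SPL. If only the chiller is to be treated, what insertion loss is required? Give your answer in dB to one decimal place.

10.2 dB

Everything except the chiller sums to 10^(72.7/10) = 1.862e+07 in linear terms, 72.70 dB SPL.
To meet 74.6 dB SPL overall, the treated chiller may contribute at most 10^(74.6/10) − 1.862e+07 = 1.022e+07, i.e. 70.09 dB SPL.
So the chiller must be reduced from 80.3 to 70.09 dB SPL: IL = 10.21 dB.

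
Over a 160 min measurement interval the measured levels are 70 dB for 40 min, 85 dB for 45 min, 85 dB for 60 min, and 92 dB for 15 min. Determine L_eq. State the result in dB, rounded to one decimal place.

Weight each interval's intensity by its duration and average over T = 160 min:
Σ tᵢ·10^(Lᵢ/10) = 40·10^(70/10) + 45·10^(85/10) + 60·10^(85/10) + 15·10^(92/10) = 5.738e+10.
L_eq = 10·log₁₀(5.738e+10/160) = 85.55 dB.

85.5 dB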